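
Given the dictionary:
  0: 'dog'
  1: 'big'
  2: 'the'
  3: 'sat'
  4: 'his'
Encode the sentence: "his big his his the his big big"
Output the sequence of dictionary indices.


Look up each word in the dictionary:
  'his' -> 4
  'big' -> 1
  'his' -> 4
  'his' -> 4
  'the' -> 2
  'his' -> 4
  'big' -> 1
  'big' -> 1

Encoded: [4, 1, 4, 4, 2, 4, 1, 1]


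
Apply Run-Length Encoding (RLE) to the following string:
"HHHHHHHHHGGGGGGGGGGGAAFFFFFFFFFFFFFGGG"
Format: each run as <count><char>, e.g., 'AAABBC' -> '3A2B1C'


Scanning runs left to right:
  i=0: run of 'H' x 9 -> '9H'
  i=9: run of 'G' x 11 -> '11G'
  i=20: run of 'A' x 2 -> '2A'
  i=22: run of 'F' x 13 -> '13F'
  i=35: run of 'G' x 3 -> '3G'

RLE = 9H11G2A13F3G


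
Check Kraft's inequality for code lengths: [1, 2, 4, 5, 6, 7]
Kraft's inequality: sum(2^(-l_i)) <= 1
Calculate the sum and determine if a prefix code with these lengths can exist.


Sum = 2^(-1) + 2^(-2) + 2^(-4) + 2^(-5) + 2^(-6) + 2^(-7)
    = 0.5 + 0.25 + 0.0625 + 0.03125 + 0.015625 + 0.0078125
    = 111/128 = 0.8671875
Since 0.8671875 <= 1, Kraft's inequality IS satisfied.
A prefix code with these lengths CAN exist.

Kraft sum = 0.8671875. Satisfied.


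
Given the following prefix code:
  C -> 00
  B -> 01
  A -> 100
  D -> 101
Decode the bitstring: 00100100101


Decoding step by step:
Bits 00 -> C
Bits 100 -> A
Bits 100 -> A
Bits 101 -> D


Decoded message: CAAD


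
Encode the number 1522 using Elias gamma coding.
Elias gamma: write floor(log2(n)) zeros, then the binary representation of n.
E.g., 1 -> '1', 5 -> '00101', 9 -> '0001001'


num_bits = floor(log2(1522)) + 1 = 11
leading_zeros = num_bits - 1 = 10
binary(1522) = 10111110010

Elias gamma(1522) = '0000000000' + '10111110010' = 000000000010111110010 (21 bits)


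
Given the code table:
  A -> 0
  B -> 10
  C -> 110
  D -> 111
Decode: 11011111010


Decoding:
110 -> C
111 -> D
110 -> C
10 -> B


Result: CDCB


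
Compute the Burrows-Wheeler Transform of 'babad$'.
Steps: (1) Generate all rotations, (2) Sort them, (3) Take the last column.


Rotations (sorted):
  0: $babad -> last char: d
  1: abad$b -> last char: b
  2: ad$bab -> last char: b
  3: babad$ -> last char: $
  4: bad$ba -> last char: a
  5: d$baba -> last char: a


BWT = dbb$aa


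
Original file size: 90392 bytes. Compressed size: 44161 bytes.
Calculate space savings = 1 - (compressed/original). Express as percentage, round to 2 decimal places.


ratio = compressed/original = 44161/90392 = 0.48855
savings = 1 - ratio = 1 - 0.48855 = 0.51145
as a percentage: 0.51145 * 100 = 51.15%

Space savings = 1 - 44161/90392 = 51.15%


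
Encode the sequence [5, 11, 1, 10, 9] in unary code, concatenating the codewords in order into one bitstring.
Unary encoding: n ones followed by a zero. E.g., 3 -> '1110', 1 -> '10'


Encode each number as n ones followed by a terminating 0:
  5 -> 111110 (6 bits)
  11 -> 111111111110 (12 bits)
  1 -> 10 (2 bits)
  10 -> 11111111110 (11 bits)
  9 -> 1111111110 (10 bits)
Total length = 6 + 12 + 2 + 11 + 10 = 41 bits.

Unary([5, 11, 1, 10, 9]) = 11111011111111111010111111111101111111110 (41 bits)


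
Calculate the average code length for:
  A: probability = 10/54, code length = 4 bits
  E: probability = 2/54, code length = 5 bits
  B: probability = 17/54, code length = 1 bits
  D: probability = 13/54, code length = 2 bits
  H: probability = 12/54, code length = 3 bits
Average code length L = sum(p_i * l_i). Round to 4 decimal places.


Weighted contributions p_i * l_i:
  A: (10/54) * 4 = 40/54
  E: (2/54) * 5 = 10/54
  B: (17/54) * 1 = 17/54
  D: (13/54) * 2 = 26/54
  H: (12/54) * 3 = 36/54
Sum = (40 + 10 + 17 + 26 + 36)/54 = 129/54

L = 129/54 = 2.3889 bits/symbol


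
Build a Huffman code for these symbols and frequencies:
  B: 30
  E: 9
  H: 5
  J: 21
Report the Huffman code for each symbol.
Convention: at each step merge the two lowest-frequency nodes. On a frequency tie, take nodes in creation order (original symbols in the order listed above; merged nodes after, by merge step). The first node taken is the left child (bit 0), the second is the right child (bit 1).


Huffman tree construction:
Step 1: Merge H(5) + E(9) = 14
Step 2: Merge (H+E)(14) + J(21) = 35
Step 3: Merge B(30) + ((H+E)+J)(35) = 65
Read each symbol's code off the tree from the root (left child = 0, right child = 1).

Codes:
  B: 0 (length 1)
  E: 101 (length 3)
  H: 100 (length 3)
  J: 11 (length 2)
Average code length: 114/65 = 1.7538 bits/symbol


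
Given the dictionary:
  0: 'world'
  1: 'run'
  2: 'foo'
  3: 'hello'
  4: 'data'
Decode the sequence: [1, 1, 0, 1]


Look up each index in the dictionary:
  1 -> 'run'
  1 -> 'run'
  0 -> 'world'
  1 -> 'run'

Decoded: "run run world run"


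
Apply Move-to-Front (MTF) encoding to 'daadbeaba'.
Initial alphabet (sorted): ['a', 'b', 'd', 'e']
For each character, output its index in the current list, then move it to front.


MTF encoding:
'd': index 2 in ['a', 'b', 'd', 'e'] -> ['d', 'a', 'b', 'e']
'a': index 1 in ['d', 'a', 'b', 'e'] -> ['a', 'd', 'b', 'e']
'a': index 0 in ['a', 'd', 'b', 'e'] -> ['a', 'd', 'b', 'e']
'd': index 1 in ['a', 'd', 'b', 'e'] -> ['d', 'a', 'b', 'e']
'b': index 2 in ['d', 'a', 'b', 'e'] -> ['b', 'd', 'a', 'e']
'e': index 3 in ['b', 'd', 'a', 'e'] -> ['e', 'b', 'd', 'a']
'a': index 3 in ['e', 'b', 'd', 'a'] -> ['a', 'e', 'b', 'd']
'b': index 2 in ['a', 'e', 'b', 'd'] -> ['b', 'a', 'e', 'd']
'a': index 1 in ['b', 'a', 'e', 'd'] -> ['a', 'b', 'e', 'd']


Output: [2, 1, 0, 1, 2, 3, 3, 2, 1]


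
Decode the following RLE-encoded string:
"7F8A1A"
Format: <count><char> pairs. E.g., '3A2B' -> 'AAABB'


Expanding each <count><char> pair:
  7F -> 'FFFFFFF'
  8A -> 'AAAAAAAA'
  1A -> 'A'

Decoded = FFFFFFFAAAAAAAAA


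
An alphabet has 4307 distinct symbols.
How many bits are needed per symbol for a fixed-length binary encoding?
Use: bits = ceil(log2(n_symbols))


log2(4307) = 12.0725
Bracket: 2^12 = 4096 < 4307 <= 2^13 = 8192
So ceil(log2(4307)) = 13

bits = ceil(log2(4307)) = ceil(12.0725) = 13 bits


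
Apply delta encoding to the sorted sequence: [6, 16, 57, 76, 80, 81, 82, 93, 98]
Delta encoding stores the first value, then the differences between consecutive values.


First value: 6
Deltas:
  16 - 6 = 10
  57 - 16 = 41
  76 - 57 = 19
  80 - 76 = 4
  81 - 80 = 1
  82 - 81 = 1
  93 - 82 = 11
  98 - 93 = 5


Delta encoded: [6, 10, 41, 19, 4, 1, 1, 11, 5]


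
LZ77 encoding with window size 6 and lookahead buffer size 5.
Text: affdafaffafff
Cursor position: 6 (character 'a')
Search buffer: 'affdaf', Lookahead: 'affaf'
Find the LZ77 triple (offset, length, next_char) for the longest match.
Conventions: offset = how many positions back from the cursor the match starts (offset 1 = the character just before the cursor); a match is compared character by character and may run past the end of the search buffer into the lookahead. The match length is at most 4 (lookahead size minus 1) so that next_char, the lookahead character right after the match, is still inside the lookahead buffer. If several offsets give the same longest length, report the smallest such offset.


Try each offset into the search buffer:
  offset=1 (pos 5, char 'f'): match length 0
  offset=2 (pos 4, char 'a'): match length 2
  offset=3 (pos 3, char 'd'): match length 0
  offset=4 (pos 2, char 'f'): match length 0
  offset=5 (pos 1, char 'f'): match length 0
  offset=6 (pos 0, char 'a'): match length 3
Longest match has length 3 at offset 6.
next_char = character at position 6 + 3 = 9 -> 'a'

Best match: offset=6, length=3 (matching 'aff' starting at position 0)
LZ77 triple: (6, 3, 'a')


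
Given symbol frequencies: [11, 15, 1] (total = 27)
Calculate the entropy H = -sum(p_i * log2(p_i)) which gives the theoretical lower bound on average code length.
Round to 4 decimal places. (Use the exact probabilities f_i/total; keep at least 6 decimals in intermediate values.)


Per-symbol terms -p_i * log2(p_i) with p_i = f_i/27:
  p = 11/27 = 0.407407: log2(p) = -1.295456, -p*log2(p) = 0.527778
  p = 15/27 = 0.555556: log2(p) = -0.847997, -p*log2(p) = 0.471109
  p = 1/27 = 0.037037: log2(p) = -4.754888, -p*log2(p) = 0.176107
H = 0.527778 + 0.471109 + 0.176107 = 1.174994

H = 1.175 bits/symbol


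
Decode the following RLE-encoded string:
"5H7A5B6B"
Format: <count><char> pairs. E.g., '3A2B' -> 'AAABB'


Expanding each <count><char> pair:
  5H -> 'HHHHH'
  7A -> 'AAAAAAA'
  5B -> 'BBBBB'
  6B -> 'BBBBBB'

Decoded = HHHHHAAAAAAABBBBBBBBBBB


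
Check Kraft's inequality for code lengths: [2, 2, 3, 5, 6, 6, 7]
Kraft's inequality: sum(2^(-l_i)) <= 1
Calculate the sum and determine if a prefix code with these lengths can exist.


Sum = 2^(-2) + 2^(-2) + 2^(-3) + 2^(-5) + 2^(-6) + 2^(-6) + 2^(-7)
    = 0.25 + 0.25 + 0.125 + 0.03125 + 0.015625 + 0.015625 + 0.0078125
    = 89/128 = 0.6953125
Since 0.6953125 <= 1, Kraft's inequality IS satisfied.
A prefix code with these lengths CAN exist.

Kraft sum = 0.6953125. Satisfied.


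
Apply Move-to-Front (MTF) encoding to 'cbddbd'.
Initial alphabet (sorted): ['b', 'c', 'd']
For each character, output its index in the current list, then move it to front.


MTF encoding:
'c': index 1 in ['b', 'c', 'd'] -> ['c', 'b', 'd']
'b': index 1 in ['c', 'b', 'd'] -> ['b', 'c', 'd']
'd': index 2 in ['b', 'c', 'd'] -> ['d', 'b', 'c']
'd': index 0 in ['d', 'b', 'c'] -> ['d', 'b', 'c']
'b': index 1 in ['d', 'b', 'c'] -> ['b', 'd', 'c']
'd': index 1 in ['b', 'd', 'c'] -> ['d', 'b', 'c']


Output: [1, 1, 2, 0, 1, 1]


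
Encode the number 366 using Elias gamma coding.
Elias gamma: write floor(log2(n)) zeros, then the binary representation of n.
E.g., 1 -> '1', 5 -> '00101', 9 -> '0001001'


num_bits = floor(log2(366)) + 1 = 9
leading_zeros = num_bits - 1 = 8
binary(366) = 101101110

Elias gamma(366) = '00000000' + '101101110' = 00000000101101110 (17 bits)


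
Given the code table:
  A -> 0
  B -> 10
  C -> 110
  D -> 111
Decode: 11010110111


Decoding:
110 -> C
10 -> B
110 -> C
111 -> D


Result: CBCD


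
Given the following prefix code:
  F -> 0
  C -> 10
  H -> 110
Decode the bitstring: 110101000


Decoding step by step:
Bits 110 -> H
Bits 10 -> C
Bits 10 -> C
Bits 0 -> F
Bits 0 -> F


Decoded message: HCCFF


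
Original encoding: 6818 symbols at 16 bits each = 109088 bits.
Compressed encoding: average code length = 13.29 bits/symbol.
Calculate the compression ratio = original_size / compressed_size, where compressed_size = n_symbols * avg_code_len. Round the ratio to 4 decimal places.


original_size = n_symbols * orig_bits = 6818 * 16 = 109088 bits
compressed_size = n_symbols * avg_code_len = 6818 * 13.29 = 90611.22 bits
ratio = original_size / compressed_size = 109088 / 90611.22 = 1.2039

Compression ratio = 1.2039


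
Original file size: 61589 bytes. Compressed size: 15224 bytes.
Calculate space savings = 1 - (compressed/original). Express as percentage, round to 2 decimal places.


ratio = compressed/original = 15224/61589 = 0.247187
savings = 1 - ratio = 1 - 0.247187 = 0.752813
as a percentage: 0.752813 * 100 = 75.28%

Space savings = 1 - 15224/61589 = 75.28%


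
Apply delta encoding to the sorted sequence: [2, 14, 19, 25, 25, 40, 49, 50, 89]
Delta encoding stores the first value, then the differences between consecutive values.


First value: 2
Deltas:
  14 - 2 = 12
  19 - 14 = 5
  25 - 19 = 6
  25 - 25 = 0
  40 - 25 = 15
  49 - 40 = 9
  50 - 49 = 1
  89 - 50 = 39


Delta encoded: [2, 12, 5, 6, 0, 15, 9, 1, 39]


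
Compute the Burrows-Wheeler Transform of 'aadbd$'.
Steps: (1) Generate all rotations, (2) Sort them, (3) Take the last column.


Rotations (sorted):
  0: $aadbd -> last char: d
  1: aadbd$ -> last char: $
  2: adbd$a -> last char: a
  3: bd$aad -> last char: d
  4: d$aadb -> last char: b
  5: dbd$aa -> last char: a


BWT = d$adba


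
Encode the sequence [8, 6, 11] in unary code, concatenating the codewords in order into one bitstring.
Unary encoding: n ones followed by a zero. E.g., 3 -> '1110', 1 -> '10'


Encode each number as n ones followed by a terminating 0:
  8 -> 111111110 (9 bits)
  6 -> 1111110 (7 bits)
  11 -> 111111111110 (12 bits)
Total length = 9 + 7 + 12 = 28 bits.

Unary([8, 6, 11]) = 1111111101111110111111111110 (28 bits)


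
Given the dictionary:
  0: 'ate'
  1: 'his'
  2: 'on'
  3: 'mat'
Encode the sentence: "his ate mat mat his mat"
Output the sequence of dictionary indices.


Look up each word in the dictionary:
  'his' -> 1
  'ate' -> 0
  'mat' -> 3
  'mat' -> 3
  'his' -> 1
  'mat' -> 3

Encoded: [1, 0, 3, 3, 1, 3]


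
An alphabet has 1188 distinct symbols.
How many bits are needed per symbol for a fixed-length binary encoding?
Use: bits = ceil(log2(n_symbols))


log2(1188) = 10.2143
Bracket: 2^10 = 1024 < 1188 <= 2^11 = 2048
So ceil(log2(1188)) = 11

bits = ceil(log2(1188)) = ceil(10.2143) = 11 bits


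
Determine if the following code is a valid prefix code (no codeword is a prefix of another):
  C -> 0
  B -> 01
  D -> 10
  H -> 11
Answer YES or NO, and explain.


Checking each pair (does one codeword prefix another?):
  C='0' vs B='01': prefix -- VIOLATION

NO -- this is NOT a valid prefix code. C (0) is a prefix of B (01).


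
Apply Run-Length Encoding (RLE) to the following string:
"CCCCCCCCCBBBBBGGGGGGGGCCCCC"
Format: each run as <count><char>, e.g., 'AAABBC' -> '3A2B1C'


Scanning runs left to right:
  i=0: run of 'C' x 9 -> '9C'
  i=9: run of 'B' x 5 -> '5B'
  i=14: run of 'G' x 8 -> '8G'
  i=22: run of 'C' x 5 -> '5C'

RLE = 9C5B8G5C


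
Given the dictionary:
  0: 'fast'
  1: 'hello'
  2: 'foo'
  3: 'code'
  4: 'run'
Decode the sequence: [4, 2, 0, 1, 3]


Look up each index in the dictionary:
  4 -> 'run'
  2 -> 'foo'
  0 -> 'fast'
  1 -> 'hello'
  3 -> 'code'

Decoded: "run foo fast hello code"


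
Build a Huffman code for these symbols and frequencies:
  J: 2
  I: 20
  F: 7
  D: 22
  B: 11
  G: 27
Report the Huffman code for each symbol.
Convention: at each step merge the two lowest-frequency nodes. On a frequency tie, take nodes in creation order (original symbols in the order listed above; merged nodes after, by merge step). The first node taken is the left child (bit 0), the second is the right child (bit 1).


Huffman tree construction:
Step 1: Merge J(2) + F(7) = 9
Step 2: Merge (J+F)(9) + B(11) = 20
Step 3: Merge I(20) + ((J+F)+B)(20) = 40
Step 4: Merge D(22) + G(27) = 49
Step 5: Merge (I+((J+F)+B))(40) + (D+G)(49) = 89
Read each symbol's code off the tree from the root (left child = 0, right child = 1).

Codes:
  J: 0100 (length 4)
  I: 00 (length 2)
  F: 0101 (length 4)
  D: 10 (length 2)
  B: 011 (length 3)
  G: 11 (length 2)
Average code length: 207/89 = 2.3258 bits/symbol


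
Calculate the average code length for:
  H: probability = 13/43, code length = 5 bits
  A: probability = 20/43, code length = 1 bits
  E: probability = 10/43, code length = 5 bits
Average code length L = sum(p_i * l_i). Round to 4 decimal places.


Weighted contributions p_i * l_i:
  H: (13/43) * 5 = 65/43
  A: (20/43) * 1 = 20/43
  E: (10/43) * 5 = 50/43
Sum = (65 + 20 + 50)/43 = 135/43

L = 135/43 = 3.1395 bits/symbol


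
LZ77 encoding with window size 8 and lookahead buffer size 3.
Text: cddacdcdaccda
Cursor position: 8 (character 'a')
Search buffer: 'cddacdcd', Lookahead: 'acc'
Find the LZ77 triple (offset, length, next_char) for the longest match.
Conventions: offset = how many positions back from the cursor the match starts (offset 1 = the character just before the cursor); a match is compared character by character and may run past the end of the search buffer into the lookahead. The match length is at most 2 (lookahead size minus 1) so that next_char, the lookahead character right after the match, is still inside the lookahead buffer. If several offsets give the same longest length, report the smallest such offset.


Try each offset into the search buffer:
  offset=1 (pos 7, char 'd'): match length 0
  offset=2 (pos 6, char 'c'): match length 0
  offset=3 (pos 5, char 'd'): match length 0
  offset=4 (pos 4, char 'c'): match length 0
  offset=5 (pos 3, char 'a'): match length 2
  offset=6 (pos 2, char 'd'): match length 0
  offset=7 (pos 1, char 'd'): match length 0
  offset=8 (pos 0, char 'c'): match length 0
Longest match has length 2 at offset 5.
next_char = character at position 8 + 2 = 10 -> 'c'

Best match: offset=5, length=2 (matching 'ac' starting at position 3)
LZ77 triple: (5, 2, 'c')


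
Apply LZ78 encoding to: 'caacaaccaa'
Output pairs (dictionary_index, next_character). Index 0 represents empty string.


LZ78 encoding steps:
Dictionary: {0: ''}
Step 1: w='' (idx 0), next='c' -> output (0, 'c'), add 'c' as idx 1
Step 2: w='' (idx 0), next='a' -> output (0, 'a'), add 'a' as idx 2
Step 3: w='a' (idx 2), next='c' -> output (2, 'c'), add 'ac' as idx 3
Step 4: w='a' (idx 2), next='a' -> output (2, 'a'), add 'aa' as idx 4
Step 5: w='c' (idx 1), next='c' -> output (1, 'c'), add 'cc' as idx 5
Step 6: w='aa' (idx 4), end of input -> output (4, '')


Encoded: [(0, 'c'), (0, 'a'), (2, 'c'), (2, 'a'), (1, 'c'), (4, '')]


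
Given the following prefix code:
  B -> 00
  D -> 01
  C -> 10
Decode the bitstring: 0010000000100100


Decoding step by step:
Bits 00 -> B
Bits 10 -> C
Bits 00 -> B
Bits 00 -> B
Bits 00 -> B
Bits 10 -> C
Bits 01 -> D
Bits 00 -> B


Decoded message: BCBBBCDB


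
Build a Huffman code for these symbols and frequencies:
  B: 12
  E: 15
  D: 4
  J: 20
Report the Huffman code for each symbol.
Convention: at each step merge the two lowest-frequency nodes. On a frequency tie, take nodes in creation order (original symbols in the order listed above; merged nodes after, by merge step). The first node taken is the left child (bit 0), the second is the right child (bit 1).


Huffman tree construction:
Step 1: Merge D(4) + B(12) = 16
Step 2: Merge E(15) + (D+B)(16) = 31
Step 3: Merge J(20) + (E+(D+B))(31) = 51
Read each symbol's code off the tree from the root (left child = 0, right child = 1).

Codes:
  B: 111 (length 3)
  E: 10 (length 2)
  D: 110 (length 3)
  J: 0 (length 1)
Average code length: 98/51 = 1.9216 bits/symbol


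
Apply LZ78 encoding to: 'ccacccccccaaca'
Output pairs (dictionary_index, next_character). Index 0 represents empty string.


LZ78 encoding steps:
Dictionary: {0: ''}
Step 1: w='' (idx 0), next='c' -> output (0, 'c'), add 'c' as idx 1
Step 2: w='c' (idx 1), next='a' -> output (1, 'a'), add 'ca' as idx 2
Step 3: w='c' (idx 1), next='c' -> output (1, 'c'), add 'cc' as idx 3
Step 4: w='cc' (idx 3), next='c' -> output (3, 'c'), add 'ccc' as idx 4
Step 5: w='cc' (idx 3), next='a' -> output (3, 'a'), add 'cca' as idx 5
Step 6: w='' (idx 0), next='a' -> output (0, 'a'), add 'a' as idx 6
Step 7: w='ca' (idx 2), end of input -> output (2, '')


Encoded: [(0, 'c'), (1, 'a'), (1, 'c'), (3, 'c'), (3, 'a'), (0, 'a'), (2, '')]


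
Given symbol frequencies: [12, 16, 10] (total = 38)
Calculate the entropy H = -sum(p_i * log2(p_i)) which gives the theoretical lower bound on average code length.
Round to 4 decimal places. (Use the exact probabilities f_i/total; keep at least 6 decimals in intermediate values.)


Per-symbol terms -p_i * log2(p_i) with p_i = f_i/38:
  p = 12/38 = 0.315789: log2(p) = -1.662965, -p*log2(p) = 0.525147
  p = 16/38 = 0.421053: log2(p) = -1.247928, -p*log2(p) = 0.525443
  p = 10/38 = 0.263158: log2(p) = -1.925999, -p*log2(p) = 0.506842
H = 0.525147 + 0.525443 + 0.506842 = 1.557432

H = 1.5574 bits/symbol


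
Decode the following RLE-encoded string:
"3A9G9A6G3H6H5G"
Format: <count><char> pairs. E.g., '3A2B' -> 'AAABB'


Expanding each <count><char> pair:
  3A -> 'AAA'
  9G -> 'GGGGGGGGG'
  9A -> 'AAAAAAAAA'
  6G -> 'GGGGGG'
  3H -> 'HHH'
  6H -> 'HHHHHH'
  5G -> 'GGGGG'

Decoded = AAAGGGGGGGGGAAAAAAAAAGGGGGGHHHHHHHHHGGGGG


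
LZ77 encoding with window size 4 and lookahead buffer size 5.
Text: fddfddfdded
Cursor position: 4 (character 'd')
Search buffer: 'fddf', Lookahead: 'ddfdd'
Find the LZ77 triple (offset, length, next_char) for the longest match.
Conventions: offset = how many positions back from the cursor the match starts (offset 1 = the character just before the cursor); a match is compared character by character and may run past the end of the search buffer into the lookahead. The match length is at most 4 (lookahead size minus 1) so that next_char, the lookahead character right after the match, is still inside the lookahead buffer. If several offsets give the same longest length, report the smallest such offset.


Try each offset into the search buffer:
  offset=1 (pos 3, char 'f'): match length 0
  offset=2 (pos 2, char 'd'): match length 1
  offset=3 (pos 1, char 'd'): match length 4
  offset=4 (pos 0, char 'f'): match length 0
Longest match has length 4 at offset 3.
next_char = character at position 4 + 4 = 8 -> 'd'

Best match: offset=3, length=4 (matching 'ddfd' starting at position 1)
LZ77 triple: (3, 4, 'd')


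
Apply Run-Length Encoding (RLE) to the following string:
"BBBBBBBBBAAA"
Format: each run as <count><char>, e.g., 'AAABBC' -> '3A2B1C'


Scanning runs left to right:
  i=0: run of 'B' x 9 -> '9B'
  i=9: run of 'A' x 3 -> '3A'

RLE = 9B3A


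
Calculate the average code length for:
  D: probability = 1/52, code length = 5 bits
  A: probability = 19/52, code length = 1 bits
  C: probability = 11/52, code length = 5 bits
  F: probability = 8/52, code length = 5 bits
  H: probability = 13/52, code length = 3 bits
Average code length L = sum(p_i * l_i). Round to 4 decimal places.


Weighted contributions p_i * l_i:
  D: (1/52) * 5 = 5/52
  A: (19/52) * 1 = 19/52
  C: (11/52) * 5 = 55/52
  F: (8/52) * 5 = 40/52
  H: (13/52) * 3 = 39/52
Sum = (5 + 19 + 55 + 40 + 39)/52 = 158/52

L = 158/52 = 3.0385 bits/symbol


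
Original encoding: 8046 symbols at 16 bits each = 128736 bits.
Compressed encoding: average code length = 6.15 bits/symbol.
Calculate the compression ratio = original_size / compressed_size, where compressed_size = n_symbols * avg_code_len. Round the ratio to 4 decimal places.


original_size = n_symbols * orig_bits = 8046 * 16 = 128736 bits
compressed_size = n_symbols * avg_code_len = 8046 * 6.15 = 49482.9 bits
ratio = original_size / compressed_size = 128736 / 49482.9 = 2.6016

Compression ratio = 2.6016


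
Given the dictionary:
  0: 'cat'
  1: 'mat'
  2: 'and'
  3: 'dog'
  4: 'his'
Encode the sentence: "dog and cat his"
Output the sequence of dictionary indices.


Look up each word in the dictionary:
  'dog' -> 3
  'and' -> 2
  'cat' -> 0
  'his' -> 4

Encoded: [3, 2, 0, 4]


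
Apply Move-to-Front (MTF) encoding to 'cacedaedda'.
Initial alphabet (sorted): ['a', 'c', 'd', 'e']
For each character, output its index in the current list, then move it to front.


MTF encoding:
'c': index 1 in ['a', 'c', 'd', 'e'] -> ['c', 'a', 'd', 'e']
'a': index 1 in ['c', 'a', 'd', 'e'] -> ['a', 'c', 'd', 'e']
'c': index 1 in ['a', 'c', 'd', 'e'] -> ['c', 'a', 'd', 'e']
'e': index 3 in ['c', 'a', 'd', 'e'] -> ['e', 'c', 'a', 'd']
'd': index 3 in ['e', 'c', 'a', 'd'] -> ['d', 'e', 'c', 'a']
'a': index 3 in ['d', 'e', 'c', 'a'] -> ['a', 'd', 'e', 'c']
'e': index 2 in ['a', 'd', 'e', 'c'] -> ['e', 'a', 'd', 'c']
'd': index 2 in ['e', 'a', 'd', 'c'] -> ['d', 'e', 'a', 'c']
'd': index 0 in ['d', 'e', 'a', 'c'] -> ['d', 'e', 'a', 'c']
'a': index 2 in ['d', 'e', 'a', 'c'] -> ['a', 'd', 'e', 'c']


Output: [1, 1, 1, 3, 3, 3, 2, 2, 0, 2]


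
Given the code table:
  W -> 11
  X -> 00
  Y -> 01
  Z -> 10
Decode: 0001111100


Decoding:
00 -> X
01 -> Y
11 -> W
11 -> W
00 -> X


Result: XYWWX


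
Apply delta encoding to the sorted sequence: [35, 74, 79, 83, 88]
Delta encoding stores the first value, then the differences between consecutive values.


First value: 35
Deltas:
  74 - 35 = 39
  79 - 74 = 5
  83 - 79 = 4
  88 - 83 = 5


Delta encoded: [35, 39, 5, 4, 5]


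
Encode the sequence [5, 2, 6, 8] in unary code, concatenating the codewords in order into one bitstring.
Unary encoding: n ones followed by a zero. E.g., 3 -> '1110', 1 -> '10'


Encode each number as n ones followed by a terminating 0:
  5 -> 111110 (6 bits)
  2 -> 110 (3 bits)
  6 -> 1111110 (7 bits)
  8 -> 111111110 (9 bits)
Total length = 6 + 3 + 7 + 9 = 25 bits.

Unary([5, 2, 6, 8]) = 1111101101111110111111110 (25 bits)


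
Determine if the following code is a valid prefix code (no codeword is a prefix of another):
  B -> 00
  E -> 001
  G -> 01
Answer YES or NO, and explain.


Checking each pair (does one codeword prefix another?):
  B='00' vs E='001': prefix -- VIOLATION

NO -- this is NOT a valid prefix code. B (00) is a prefix of E (001).


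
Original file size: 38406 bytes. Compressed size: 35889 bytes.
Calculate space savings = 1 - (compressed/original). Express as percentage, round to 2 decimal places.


ratio = compressed/original = 35889/38406 = 0.934463
savings = 1 - ratio = 1 - 0.934463 = 0.065537
as a percentage: 0.065537 * 100 = 6.55%

Space savings = 1 - 35889/38406 = 6.55%


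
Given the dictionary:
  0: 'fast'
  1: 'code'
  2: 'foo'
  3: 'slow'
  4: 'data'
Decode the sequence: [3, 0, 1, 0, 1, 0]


Look up each index in the dictionary:
  3 -> 'slow'
  0 -> 'fast'
  1 -> 'code'
  0 -> 'fast'
  1 -> 'code'
  0 -> 'fast'

Decoded: "slow fast code fast code fast"


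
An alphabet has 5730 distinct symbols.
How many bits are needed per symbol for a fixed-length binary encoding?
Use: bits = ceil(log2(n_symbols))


log2(5730) = 12.4843
Bracket: 2^12 = 4096 < 5730 <= 2^13 = 8192
So ceil(log2(5730)) = 13

bits = ceil(log2(5730)) = ceil(12.4843) = 13 bits


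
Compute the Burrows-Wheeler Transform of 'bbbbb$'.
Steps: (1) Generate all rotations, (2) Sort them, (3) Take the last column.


Rotations (sorted):
  0: $bbbbb -> last char: b
  1: b$bbbb -> last char: b
  2: bb$bbb -> last char: b
  3: bbb$bb -> last char: b
  4: bbbb$b -> last char: b
  5: bbbbb$ -> last char: $


BWT = bbbbb$


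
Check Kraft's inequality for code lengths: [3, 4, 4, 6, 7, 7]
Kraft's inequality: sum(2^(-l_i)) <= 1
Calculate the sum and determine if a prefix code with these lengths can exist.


Sum = 2^(-3) + 2^(-4) + 2^(-4) + 2^(-6) + 2^(-7) + 2^(-7)
    = 0.125 + 0.0625 + 0.0625 + 0.015625 + 0.0078125 + 0.0078125
    = 36/128 = 0.28125
Since 0.28125 <= 1, Kraft's inequality IS satisfied.
A prefix code with these lengths CAN exist.

Kraft sum = 0.28125. Satisfied.


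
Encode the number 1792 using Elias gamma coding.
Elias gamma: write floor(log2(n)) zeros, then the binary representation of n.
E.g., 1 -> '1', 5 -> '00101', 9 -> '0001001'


num_bits = floor(log2(1792)) + 1 = 11
leading_zeros = num_bits - 1 = 10
binary(1792) = 11100000000

Elias gamma(1792) = '0000000000' + '11100000000' = 000000000011100000000 (21 bits)


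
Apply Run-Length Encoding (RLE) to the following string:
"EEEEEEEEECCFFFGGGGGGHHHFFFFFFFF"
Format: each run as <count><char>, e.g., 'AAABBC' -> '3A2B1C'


Scanning runs left to right:
  i=0: run of 'E' x 9 -> '9E'
  i=9: run of 'C' x 2 -> '2C'
  i=11: run of 'F' x 3 -> '3F'
  i=14: run of 'G' x 6 -> '6G'
  i=20: run of 'H' x 3 -> '3H'
  i=23: run of 'F' x 8 -> '8F'

RLE = 9E2C3F6G3H8F


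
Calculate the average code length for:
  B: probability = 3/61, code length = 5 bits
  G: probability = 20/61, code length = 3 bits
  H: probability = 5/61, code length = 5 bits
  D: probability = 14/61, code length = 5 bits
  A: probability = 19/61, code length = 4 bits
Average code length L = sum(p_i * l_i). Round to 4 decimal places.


Weighted contributions p_i * l_i:
  B: (3/61) * 5 = 15/61
  G: (20/61) * 3 = 60/61
  H: (5/61) * 5 = 25/61
  D: (14/61) * 5 = 70/61
  A: (19/61) * 4 = 76/61
Sum = (15 + 60 + 25 + 70 + 76)/61 = 246/61

L = 246/61 = 4.0328 bits/symbol


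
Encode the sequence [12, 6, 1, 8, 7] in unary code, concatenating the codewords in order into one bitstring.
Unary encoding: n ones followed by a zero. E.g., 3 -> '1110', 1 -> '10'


Encode each number as n ones followed by a terminating 0:
  12 -> 1111111111110 (13 bits)
  6 -> 1111110 (7 bits)
  1 -> 10 (2 bits)
  8 -> 111111110 (9 bits)
  7 -> 11111110 (8 bits)
Total length = 13 + 7 + 2 + 9 + 8 = 39 bits.

Unary([12, 6, 1, 8, 7]) = 111111111111011111101011111111011111110 (39 bits)


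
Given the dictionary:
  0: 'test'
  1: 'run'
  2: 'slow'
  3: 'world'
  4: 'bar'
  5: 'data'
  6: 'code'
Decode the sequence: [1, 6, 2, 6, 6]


Look up each index in the dictionary:
  1 -> 'run'
  6 -> 'code'
  2 -> 'slow'
  6 -> 'code'
  6 -> 'code'

Decoded: "run code slow code code"


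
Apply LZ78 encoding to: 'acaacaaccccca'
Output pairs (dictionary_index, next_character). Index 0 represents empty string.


LZ78 encoding steps:
Dictionary: {0: ''}
Step 1: w='' (idx 0), next='a' -> output (0, 'a'), add 'a' as idx 1
Step 2: w='' (idx 0), next='c' -> output (0, 'c'), add 'c' as idx 2
Step 3: w='a' (idx 1), next='a' -> output (1, 'a'), add 'aa' as idx 3
Step 4: w='c' (idx 2), next='a' -> output (2, 'a'), add 'ca' as idx 4
Step 5: w='a' (idx 1), next='c' -> output (1, 'c'), add 'ac' as idx 5
Step 6: w='c' (idx 2), next='c' -> output (2, 'c'), add 'cc' as idx 6
Step 7: w='cc' (idx 6), next='a' -> output (6, 'a'), add 'cca' as idx 7


Encoded: [(0, 'a'), (0, 'c'), (1, 'a'), (2, 'a'), (1, 'c'), (2, 'c'), (6, 'a')]


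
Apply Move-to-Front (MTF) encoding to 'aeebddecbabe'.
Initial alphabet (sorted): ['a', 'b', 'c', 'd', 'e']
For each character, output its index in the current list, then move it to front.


MTF encoding:
'a': index 0 in ['a', 'b', 'c', 'd', 'e'] -> ['a', 'b', 'c', 'd', 'e']
'e': index 4 in ['a', 'b', 'c', 'd', 'e'] -> ['e', 'a', 'b', 'c', 'd']
'e': index 0 in ['e', 'a', 'b', 'c', 'd'] -> ['e', 'a', 'b', 'c', 'd']
'b': index 2 in ['e', 'a', 'b', 'c', 'd'] -> ['b', 'e', 'a', 'c', 'd']
'd': index 4 in ['b', 'e', 'a', 'c', 'd'] -> ['d', 'b', 'e', 'a', 'c']
'd': index 0 in ['d', 'b', 'e', 'a', 'c'] -> ['d', 'b', 'e', 'a', 'c']
'e': index 2 in ['d', 'b', 'e', 'a', 'c'] -> ['e', 'd', 'b', 'a', 'c']
'c': index 4 in ['e', 'd', 'b', 'a', 'c'] -> ['c', 'e', 'd', 'b', 'a']
'b': index 3 in ['c', 'e', 'd', 'b', 'a'] -> ['b', 'c', 'e', 'd', 'a']
'a': index 4 in ['b', 'c', 'e', 'd', 'a'] -> ['a', 'b', 'c', 'e', 'd']
'b': index 1 in ['a', 'b', 'c', 'e', 'd'] -> ['b', 'a', 'c', 'e', 'd']
'e': index 3 in ['b', 'a', 'c', 'e', 'd'] -> ['e', 'b', 'a', 'c', 'd']


Output: [0, 4, 0, 2, 4, 0, 2, 4, 3, 4, 1, 3]


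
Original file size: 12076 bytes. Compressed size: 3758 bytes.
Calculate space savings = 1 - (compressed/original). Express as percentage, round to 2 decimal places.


ratio = compressed/original = 3758/12076 = 0.311196
savings = 1 - ratio = 1 - 0.311196 = 0.688804
as a percentage: 0.688804 * 100 = 68.88%

Space savings = 1 - 3758/12076 = 68.88%


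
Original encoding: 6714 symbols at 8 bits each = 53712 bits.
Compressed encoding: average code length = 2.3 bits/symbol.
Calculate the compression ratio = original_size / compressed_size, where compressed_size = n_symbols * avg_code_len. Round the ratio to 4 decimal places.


original_size = n_symbols * orig_bits = 6714 * 8 = 53712 bits
compressed_size = n_symbols * avg_code_len = 6714 * 2.3 = 15442.2 bits
ratio = original_size / compressed_size = 53712 / 15442.2 = 3.4783

Compression ratio = 3.4783


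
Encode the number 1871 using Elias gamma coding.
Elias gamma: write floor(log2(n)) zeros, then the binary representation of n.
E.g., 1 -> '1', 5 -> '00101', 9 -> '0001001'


num_bits = floor(log2(1871)) + 1 = 11
leading_zeros = num_bits - 1 = 10
binary(1871) = 11101001111

Elias gamma(1871) = '0000000000' + '11101001111' = 000000000011101001111 (21 bits)


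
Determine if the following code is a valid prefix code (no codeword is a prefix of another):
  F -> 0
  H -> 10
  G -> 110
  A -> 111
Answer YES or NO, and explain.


Checking each pair (does one codeword prefix another?):
  F='0' vs H='10': no prefix
  F='0' vs G='110': no prefix
  F='0' vs A='111': no prefix
  H='10' vs F='0': no prefix
  H='10' vs G='110': no prefix
  H='10' vs A='111': no prefix
  G='110' vs F='0': no prefix
  G='110' vs H='10': no prefix
  G='110' vs A='111': no prefix
  A='111' vs F='0': no prefix
  A='111' vs H='10': no prefix
  A='111' vs G='110': no prefix
No violation found over all pairs.

YES -- this is a valid prefix code. No codeword is a prefix of any other codeword.


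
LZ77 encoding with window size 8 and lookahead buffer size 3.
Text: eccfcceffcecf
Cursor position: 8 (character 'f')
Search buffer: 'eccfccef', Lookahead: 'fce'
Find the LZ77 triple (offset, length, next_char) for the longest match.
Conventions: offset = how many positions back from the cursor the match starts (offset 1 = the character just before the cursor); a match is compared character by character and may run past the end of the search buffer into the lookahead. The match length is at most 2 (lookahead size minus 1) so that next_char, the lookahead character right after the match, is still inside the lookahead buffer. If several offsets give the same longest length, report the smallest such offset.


Try each offset into the search buffer:
  offset=1 (pos 7, char 'f'): match length 1
  offset=2 (pos 6, char 'e'): match length 0
  offset=3 (pos 5, char 'c'): match length 0
  offset=4 (pos 4, char 'c'): match length 0
  offset=5 (pos 3, char 'f'): match length 2
  offset=6 (pos 2, char 'c'): match length 0
  offset=7 (pos 1, char 'c'): match length 0
  offset=8 (pos 0, char 'e'): match length 0
Longest match has length 2 at offset 5.
next_char = character at position 8 + 2 = 10 -> 'e'

Best match: offset=5, length=2 (matching 'fc' starting at position 3)
LZ77 triple: (5, 2, 'e')


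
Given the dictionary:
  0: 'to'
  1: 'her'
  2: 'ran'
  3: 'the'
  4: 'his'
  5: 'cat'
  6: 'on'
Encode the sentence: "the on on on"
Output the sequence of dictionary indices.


Look up each word in the dictionary:
  'the' -> 3
  'on' -> 6
  'on' -> 6
  'on' -> 6

Encoded: [3, 6, 6, 6]


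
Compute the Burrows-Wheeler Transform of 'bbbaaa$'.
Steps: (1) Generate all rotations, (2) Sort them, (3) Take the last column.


Rotations (sorted):
  0: $bbbaaa -> last char: a
  1: a$bbbaa -> last char: a
  2: aa$bbba -> last char: a
  3: aaa$bbb -> last char: b
  4: baaa$bb -> last char: b
  5: bbaaa$b -> last char: b
  6: bbbaaa$ -> last char: $


BWT = aaabbb$


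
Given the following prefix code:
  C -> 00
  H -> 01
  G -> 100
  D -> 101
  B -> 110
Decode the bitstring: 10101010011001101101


Decoding step by step:
Bits 101 -> D
Bits 01 -> H
Bits 01 -> H
Bits 00 -> C
Bits 110 -> B
Bits 01 -> H
Bits 101 -> D
Bits 101 -> D


Decoded message: DHHCBHDD


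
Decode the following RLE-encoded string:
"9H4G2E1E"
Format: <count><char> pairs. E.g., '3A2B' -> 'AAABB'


Expanding each <count><char> pair:
  9H -> 'HHHHHHHHH'
  4G -> 'GGGG'
  2E -> 'EE'
  1E -> 'E'

Decoded = HHHHHHHHHGGGGEEE


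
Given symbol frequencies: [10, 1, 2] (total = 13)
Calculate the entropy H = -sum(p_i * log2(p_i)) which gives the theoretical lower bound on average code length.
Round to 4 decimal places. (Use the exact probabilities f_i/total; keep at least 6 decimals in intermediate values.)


Per-symbol terms -p_i * log2(p_i) with p_i = f_i/13:
  p = 10/13 = 0.769231: log2(p) = -0.378512, -p*log2(p) = 0.291163
  p = 1/13 = 0.076923: log2(p) = -3.700440, -p*log2(p) = 0.284649
  p = 2/13 = 0.153846: log2(p) = -2.700440, -p*log2(p) = 0.415452
H = 0.291163 + 0.284649 + 0.415452 = 0.991264

H = 0.9913 bits/symbol


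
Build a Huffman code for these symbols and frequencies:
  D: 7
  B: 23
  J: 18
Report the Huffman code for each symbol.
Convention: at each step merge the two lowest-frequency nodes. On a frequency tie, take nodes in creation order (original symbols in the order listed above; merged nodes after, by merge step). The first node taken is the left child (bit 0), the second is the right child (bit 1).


Huffman tree construction:
Step 1: Merge D(7) + J(18) = 25
Step 2: Merge B(23) + (D+J)(25) = 48
Read each symbol's code off the tree from the root (left child = 0, right child = 1).

Codes:
  D: 10 (length 2)
  B: 0 (length 1)
  J: 11 (length 2)
Average code length: 73/48 = 1.5208 bits/symbol


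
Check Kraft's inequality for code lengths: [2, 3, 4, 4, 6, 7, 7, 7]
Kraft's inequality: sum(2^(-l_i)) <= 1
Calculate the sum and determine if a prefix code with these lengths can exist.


Sum = 2^(-2) + 2^(-3) + 2^(-4) + 2^(-4) + 2^(-6) + 2^(-7) + 2^(-7) + 2^(-7)
    = 0.25 + 0.125 + 0.0625 + 0.0625 + 0.015625 + 0.0078125 + 0.0078125 + 0.0078125
    = 69/128 = 0.5390625
Since 0.5390625 <= 1, Kraft's inequality IS satisfied.
A prefix code with these lengths CAN exist.

Kraft sum = 0.5390625. Satisfied.


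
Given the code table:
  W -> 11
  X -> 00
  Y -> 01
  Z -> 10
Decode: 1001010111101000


Decoding:
10 -> Z
01 -> Y
01 -> Y
01 -> Y
11 -> W
10 -> Z
10 -> Z
00 -> X


Result: ZYYYWZZX


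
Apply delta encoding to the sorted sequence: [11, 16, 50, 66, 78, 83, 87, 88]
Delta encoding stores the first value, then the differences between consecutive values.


First value: 11
Deltas:
  16 - 11 = 5
  50 - 16 = 34
  66 - 50 = 16
  78 - 66 = 12
  83 - 78 = 5
  87 - 83 = 4
  88 - 87 = 1


Delta encoded: [11, 5, 34, 16, 12, 5, 4, 1]


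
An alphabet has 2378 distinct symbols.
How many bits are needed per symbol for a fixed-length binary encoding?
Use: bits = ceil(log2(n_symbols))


log2(2378) = 11.2155
Bracket: 2^11 = 2048 < 2378 <= 2^12 = 4096
So ceil(log2(2378)) = 12

bits = ceil(log2(2378)) = ceil(11.2155) = 12 bits


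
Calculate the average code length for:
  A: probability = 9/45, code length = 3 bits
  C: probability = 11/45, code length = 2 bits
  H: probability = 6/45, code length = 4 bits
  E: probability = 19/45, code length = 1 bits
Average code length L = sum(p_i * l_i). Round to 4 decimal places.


Weighted contributions p_i * l_i:
  A: (9/45) * 3 = 27/45
  C: (11/45) * 2 = 22/45
  H: (6/45) * 4 = 24/45
  E: (19/45) * 1 = 19/45
Sum = (27 + 22 + 24 + 19)/45 = 92/45

L = 92/45 = 2.0444 bits/symbol


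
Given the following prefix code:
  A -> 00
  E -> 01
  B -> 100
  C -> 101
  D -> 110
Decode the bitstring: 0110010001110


Decoding step by step:
Bits 01 -> E
Bits 100 -> B
Bits 100 -> B
Bits 01 -> E
Bits 110 -> D


Decoded message: EBBED


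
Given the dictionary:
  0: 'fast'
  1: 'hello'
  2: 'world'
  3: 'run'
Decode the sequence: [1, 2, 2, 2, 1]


Look up each index in the dictionary:
  1 -> 'hello'
  2 -> 'world'
  2 -> 'world'
  2 -> 'world'
  1 -> 'hello'

Decoded: "hello world world world hello"


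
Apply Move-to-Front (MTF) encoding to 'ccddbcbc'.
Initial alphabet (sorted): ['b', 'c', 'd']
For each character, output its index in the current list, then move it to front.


MTF encoding:
'c': index 1 in ['b', 'c', 'd'] -> ['c', 'b', 'd']
'c': index 0 in ['c', 'b', 'd'] -> ['c', 'b', 'd']
'd': index 2 in ['c', 'b', 'd'] -> ['d', 'c', 'b']
'd': index 0 in ['d', 'c', 'b'] -> ['d', 'c', 'b']
'b': index 2 in ['d', 'c', 'b'] -> ['b', 'd', 'c']
'c': index 2 in ['b', 'd', 'c'] -> ['c', 'b', 'd']
'b': index 1 in ['c', 'b', 'd'] -> ['b', 'c', 'd']
'c': index 1 in ['b', 'c', 'd'] -> ['c', 'b', 'd']


Output: [1, 0, 2, 0, 2, 2, 1, 1]


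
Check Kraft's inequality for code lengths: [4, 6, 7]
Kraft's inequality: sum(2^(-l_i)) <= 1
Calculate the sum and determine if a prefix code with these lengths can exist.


Sum = 2^(-4) + 2^(-6) + 2^(-7)
    = 0.0625 + 0.015625 + 0.0078125
    = 11/128 = 0.0859375
Since 0.0859375 <= 1, Kraft's inequality IS satisfied.
A prefix code with these lengths CAN exist.

Kraft sum = 0.0859375. Satisfied.


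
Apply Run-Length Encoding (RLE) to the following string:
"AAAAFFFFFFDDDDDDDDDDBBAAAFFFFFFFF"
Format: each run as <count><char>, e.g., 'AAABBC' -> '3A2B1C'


Scanning runs left to right:
  i=0: run of 'A' x 4 -> '4A'
  i=4: run of 'F' x 6 -> '6F'
  i=10: run of 'D' x 10 -> '10D'
  i=20: run of 'B' x 2 -> '2B'
  i=22: run of 'A' x 3 -> '3A'
  i=25: run of 'F' x 8 -> '8F'

RLE = 4A6F10D2B3A8F


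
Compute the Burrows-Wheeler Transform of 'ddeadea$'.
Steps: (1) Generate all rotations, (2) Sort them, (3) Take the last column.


Rotations (sorted):
  0: $ddeadea -> last char: a
  1: a$ddeade -> last char: e
  2: adea$dde -> last char: e
  3: ddeadea$ -> last char: $
  4: dea$ddea -> last char: a
  5: deadea$d -> last char: d
  6: ea$ddead -> last char: d
  7: eadea$dd -> last char: d


BWT = aee$addd
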